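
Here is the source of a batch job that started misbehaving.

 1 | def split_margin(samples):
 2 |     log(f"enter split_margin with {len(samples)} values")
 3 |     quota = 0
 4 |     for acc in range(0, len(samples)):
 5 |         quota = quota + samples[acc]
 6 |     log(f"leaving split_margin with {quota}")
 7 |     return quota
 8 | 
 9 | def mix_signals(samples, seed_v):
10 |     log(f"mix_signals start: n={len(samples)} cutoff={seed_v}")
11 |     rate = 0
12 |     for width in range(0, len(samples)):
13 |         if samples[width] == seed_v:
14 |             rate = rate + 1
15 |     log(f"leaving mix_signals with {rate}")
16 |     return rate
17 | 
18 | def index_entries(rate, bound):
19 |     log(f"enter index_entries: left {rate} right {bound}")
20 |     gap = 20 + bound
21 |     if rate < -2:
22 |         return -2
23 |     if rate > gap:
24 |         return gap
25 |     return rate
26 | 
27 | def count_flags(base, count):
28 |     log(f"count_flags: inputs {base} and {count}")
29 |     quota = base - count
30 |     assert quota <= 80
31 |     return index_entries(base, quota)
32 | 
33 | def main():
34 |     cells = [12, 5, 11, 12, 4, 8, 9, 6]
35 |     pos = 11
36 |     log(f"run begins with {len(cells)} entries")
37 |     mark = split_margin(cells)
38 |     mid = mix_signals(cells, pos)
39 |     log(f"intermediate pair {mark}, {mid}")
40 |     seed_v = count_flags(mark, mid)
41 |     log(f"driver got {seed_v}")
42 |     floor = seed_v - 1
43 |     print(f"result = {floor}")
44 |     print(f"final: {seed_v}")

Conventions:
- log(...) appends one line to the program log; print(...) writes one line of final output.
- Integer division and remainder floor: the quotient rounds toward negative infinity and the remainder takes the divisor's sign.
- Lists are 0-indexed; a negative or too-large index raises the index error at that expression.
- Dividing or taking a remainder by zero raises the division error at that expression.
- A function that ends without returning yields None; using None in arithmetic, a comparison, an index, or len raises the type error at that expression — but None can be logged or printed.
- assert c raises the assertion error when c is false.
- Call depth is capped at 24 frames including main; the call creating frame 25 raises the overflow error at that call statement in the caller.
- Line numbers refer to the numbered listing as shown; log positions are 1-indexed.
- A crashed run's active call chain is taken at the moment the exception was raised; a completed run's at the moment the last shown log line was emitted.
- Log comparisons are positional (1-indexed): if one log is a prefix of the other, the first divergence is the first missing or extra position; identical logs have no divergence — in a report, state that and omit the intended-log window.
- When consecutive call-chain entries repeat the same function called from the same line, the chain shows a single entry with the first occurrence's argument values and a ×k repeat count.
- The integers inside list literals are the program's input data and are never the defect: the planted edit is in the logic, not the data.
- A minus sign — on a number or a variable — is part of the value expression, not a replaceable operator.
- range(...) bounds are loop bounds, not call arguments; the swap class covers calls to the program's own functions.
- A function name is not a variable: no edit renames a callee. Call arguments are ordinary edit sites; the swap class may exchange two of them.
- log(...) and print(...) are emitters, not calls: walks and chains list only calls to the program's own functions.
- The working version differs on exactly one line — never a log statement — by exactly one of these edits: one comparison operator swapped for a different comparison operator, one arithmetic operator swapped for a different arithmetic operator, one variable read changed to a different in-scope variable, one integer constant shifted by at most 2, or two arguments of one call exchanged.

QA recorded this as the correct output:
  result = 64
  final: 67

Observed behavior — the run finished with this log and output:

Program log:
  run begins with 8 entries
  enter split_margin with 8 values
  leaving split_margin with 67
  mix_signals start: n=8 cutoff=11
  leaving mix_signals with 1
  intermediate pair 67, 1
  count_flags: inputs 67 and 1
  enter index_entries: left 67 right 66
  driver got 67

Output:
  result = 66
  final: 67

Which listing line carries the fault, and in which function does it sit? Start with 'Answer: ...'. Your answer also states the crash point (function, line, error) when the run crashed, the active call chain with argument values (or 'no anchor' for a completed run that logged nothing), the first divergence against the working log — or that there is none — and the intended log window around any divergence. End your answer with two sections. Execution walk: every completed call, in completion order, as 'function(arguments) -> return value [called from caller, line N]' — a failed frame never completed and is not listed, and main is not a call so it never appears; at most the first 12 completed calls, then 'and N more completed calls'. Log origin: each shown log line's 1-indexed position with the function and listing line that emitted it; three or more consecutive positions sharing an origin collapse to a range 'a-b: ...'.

Answer: the defect is in main at line 42.
The tell: Log streams are identical — the defect surfaces only in the printed output.
Call chain: main.
First divergence: none; the two logs match at every position.
Execution walk:
  split_margin([12, 5, 11, 12, 4, 8, 9, 6]) -> 67  [called from main, line 37]
  mix_signals([12, 5, 11, 12, 4, 8, 9, 6], 11) -> 1  [called from main, line 38]
  index_entries(67, 66) -> 67  [called from count_flags, line 31]
  count_flags(67, 1) -> 67  [called from main, line 40]
Log origin:
  1: logged in main at line 36
  2: logged in split_margin at line 2
  3: logged in split_margin at line 6
  4: logged in mix_signals at line 10
  5: logged in mix_signals at line 15
  6: logged in main at line 39
  7: logged in count_flags at line 28
  8: logged in index_entries at line 19
  9: logged in main at line 41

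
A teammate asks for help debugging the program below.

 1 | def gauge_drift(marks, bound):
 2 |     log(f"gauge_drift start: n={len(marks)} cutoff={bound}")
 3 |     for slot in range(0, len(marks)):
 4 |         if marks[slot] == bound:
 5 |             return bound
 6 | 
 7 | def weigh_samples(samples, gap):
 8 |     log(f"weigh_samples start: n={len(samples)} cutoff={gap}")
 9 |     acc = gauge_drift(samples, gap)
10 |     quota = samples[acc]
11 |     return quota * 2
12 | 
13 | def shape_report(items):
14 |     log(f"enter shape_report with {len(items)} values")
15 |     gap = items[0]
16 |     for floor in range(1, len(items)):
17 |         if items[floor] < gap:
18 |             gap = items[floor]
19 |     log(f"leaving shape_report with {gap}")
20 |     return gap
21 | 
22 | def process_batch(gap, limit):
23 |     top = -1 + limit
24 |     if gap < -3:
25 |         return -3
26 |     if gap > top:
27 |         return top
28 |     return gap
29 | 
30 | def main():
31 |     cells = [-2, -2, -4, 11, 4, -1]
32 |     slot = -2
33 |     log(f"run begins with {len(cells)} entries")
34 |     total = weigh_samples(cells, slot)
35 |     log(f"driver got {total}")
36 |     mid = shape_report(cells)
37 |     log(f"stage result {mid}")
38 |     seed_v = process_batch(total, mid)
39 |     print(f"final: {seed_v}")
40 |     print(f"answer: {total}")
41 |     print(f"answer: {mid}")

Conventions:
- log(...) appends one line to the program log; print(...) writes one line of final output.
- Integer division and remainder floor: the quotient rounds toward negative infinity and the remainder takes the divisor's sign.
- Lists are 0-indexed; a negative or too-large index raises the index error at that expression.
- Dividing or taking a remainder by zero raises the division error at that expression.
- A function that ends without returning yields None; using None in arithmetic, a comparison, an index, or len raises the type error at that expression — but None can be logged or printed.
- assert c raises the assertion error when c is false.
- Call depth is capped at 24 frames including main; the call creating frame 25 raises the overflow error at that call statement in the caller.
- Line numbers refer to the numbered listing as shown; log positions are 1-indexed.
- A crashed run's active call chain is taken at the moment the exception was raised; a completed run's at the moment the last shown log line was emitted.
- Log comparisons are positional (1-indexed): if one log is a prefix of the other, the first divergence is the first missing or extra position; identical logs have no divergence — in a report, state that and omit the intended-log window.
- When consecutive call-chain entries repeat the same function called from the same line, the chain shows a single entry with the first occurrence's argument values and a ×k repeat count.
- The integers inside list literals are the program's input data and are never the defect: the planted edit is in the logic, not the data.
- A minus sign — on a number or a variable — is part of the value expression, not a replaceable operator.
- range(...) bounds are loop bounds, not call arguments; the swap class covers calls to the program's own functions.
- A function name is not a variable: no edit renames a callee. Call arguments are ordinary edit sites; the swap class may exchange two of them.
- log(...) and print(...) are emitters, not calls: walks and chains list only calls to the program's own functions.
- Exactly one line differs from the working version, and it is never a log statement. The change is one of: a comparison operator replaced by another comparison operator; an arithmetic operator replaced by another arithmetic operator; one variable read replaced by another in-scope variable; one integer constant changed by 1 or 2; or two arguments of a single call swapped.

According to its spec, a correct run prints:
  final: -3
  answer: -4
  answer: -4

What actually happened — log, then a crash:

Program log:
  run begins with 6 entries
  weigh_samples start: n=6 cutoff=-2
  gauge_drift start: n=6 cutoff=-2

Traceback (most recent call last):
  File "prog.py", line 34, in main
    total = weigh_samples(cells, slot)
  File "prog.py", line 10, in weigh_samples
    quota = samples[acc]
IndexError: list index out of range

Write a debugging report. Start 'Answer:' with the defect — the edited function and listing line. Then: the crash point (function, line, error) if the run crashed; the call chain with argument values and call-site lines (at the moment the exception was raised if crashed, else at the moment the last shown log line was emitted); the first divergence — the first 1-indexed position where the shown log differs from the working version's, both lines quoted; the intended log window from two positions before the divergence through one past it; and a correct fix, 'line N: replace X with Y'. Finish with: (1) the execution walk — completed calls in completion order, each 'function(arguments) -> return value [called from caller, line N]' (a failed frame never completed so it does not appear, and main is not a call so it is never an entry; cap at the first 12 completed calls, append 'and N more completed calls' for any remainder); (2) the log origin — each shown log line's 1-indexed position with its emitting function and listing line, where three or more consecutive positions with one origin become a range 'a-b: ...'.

Answer: the defect is in gauge_drift at line 5.
Key fact: Only 3 log lines were emitted before the run died; the intended continuation was 'driver got -4'.
Crash: weigh_samples, line 10, IndexError.
Call chain: main -> weigh_samples([-2, -2, -4, 11, 4, -1], -2) (called at line 34).
First divergence: position 4 — the faulty run's log ends after 3 lines; the working version continues with 'driver got -4'.
Intended log window:
  2: weigh_samples start: n=6 cutoff=-2
  3: gauge_drift start: n=6 cutoff=-2
  4: driver got -4
  5: enter shape_report with 6 values
Execution walk:
  gauge_drift([-2, -2, -4, 11, 4, -1], -2) -> -2  [called from weigh_samples, line 9]
Log line origins:
  1: logged in main at line 33
  2: logged in weigh_samples at line 8
  3: logged in gauge_drift at line 2
A correct fix: line 5: replace `bound` with `slot`.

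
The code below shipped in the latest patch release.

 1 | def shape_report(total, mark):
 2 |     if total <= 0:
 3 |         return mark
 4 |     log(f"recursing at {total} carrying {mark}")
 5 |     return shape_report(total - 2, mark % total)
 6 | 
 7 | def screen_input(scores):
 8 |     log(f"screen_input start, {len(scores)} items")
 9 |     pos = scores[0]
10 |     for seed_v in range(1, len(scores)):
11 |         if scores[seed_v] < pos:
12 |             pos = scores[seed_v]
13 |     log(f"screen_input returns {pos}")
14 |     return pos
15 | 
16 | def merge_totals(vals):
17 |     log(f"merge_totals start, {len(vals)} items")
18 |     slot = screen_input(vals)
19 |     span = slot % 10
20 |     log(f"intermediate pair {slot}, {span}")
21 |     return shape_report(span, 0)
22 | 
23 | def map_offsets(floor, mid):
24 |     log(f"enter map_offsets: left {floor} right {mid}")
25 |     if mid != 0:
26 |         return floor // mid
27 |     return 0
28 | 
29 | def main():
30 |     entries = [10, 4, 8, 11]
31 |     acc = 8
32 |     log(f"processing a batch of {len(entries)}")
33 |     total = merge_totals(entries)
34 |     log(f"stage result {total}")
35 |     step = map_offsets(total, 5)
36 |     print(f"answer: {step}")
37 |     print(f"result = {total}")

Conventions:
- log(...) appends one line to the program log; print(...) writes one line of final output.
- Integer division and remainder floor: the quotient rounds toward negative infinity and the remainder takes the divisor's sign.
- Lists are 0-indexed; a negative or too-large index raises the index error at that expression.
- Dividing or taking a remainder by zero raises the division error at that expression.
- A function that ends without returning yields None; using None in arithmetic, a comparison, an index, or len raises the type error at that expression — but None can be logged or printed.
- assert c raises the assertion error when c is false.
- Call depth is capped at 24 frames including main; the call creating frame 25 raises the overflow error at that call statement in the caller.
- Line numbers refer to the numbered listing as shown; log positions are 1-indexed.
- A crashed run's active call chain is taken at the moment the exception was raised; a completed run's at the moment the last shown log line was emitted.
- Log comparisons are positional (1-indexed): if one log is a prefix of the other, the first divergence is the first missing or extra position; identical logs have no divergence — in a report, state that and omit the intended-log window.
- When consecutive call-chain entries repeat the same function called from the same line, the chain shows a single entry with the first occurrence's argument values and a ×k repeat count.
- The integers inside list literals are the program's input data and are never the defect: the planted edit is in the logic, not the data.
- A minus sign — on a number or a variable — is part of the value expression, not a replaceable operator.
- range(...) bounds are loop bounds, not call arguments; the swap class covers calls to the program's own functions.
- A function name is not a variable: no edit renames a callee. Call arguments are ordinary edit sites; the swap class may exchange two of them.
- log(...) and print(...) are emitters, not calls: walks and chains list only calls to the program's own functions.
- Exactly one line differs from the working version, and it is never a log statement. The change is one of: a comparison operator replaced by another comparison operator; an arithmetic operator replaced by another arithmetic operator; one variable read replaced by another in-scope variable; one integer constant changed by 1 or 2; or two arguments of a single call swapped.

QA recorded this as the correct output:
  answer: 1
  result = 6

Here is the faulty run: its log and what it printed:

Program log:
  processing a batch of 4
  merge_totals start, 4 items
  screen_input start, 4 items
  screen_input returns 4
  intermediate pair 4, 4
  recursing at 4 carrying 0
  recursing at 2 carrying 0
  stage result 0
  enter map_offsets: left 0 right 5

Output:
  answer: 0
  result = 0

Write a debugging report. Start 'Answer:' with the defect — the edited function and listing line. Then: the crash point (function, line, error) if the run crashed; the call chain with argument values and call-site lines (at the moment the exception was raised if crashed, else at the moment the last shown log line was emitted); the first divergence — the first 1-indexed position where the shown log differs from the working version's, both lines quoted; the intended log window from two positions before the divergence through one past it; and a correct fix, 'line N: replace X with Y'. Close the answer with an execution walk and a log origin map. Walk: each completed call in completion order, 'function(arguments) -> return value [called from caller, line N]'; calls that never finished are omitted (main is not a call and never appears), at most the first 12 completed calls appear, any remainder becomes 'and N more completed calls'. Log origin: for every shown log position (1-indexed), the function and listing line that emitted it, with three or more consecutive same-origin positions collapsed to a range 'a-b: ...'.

Answer: the defect is in shape_report at line 5.
Key observation: Everything matches until log position 7, which reads 'recursing at 2 carrying 0' in place of 'recursing at 2 carrying 4'.
Call chain: main -> map_offsets(0, 5) (called at line 35).
First divergence: position 7 — the shown line 'recursing at 2 carrying 0' should read 'recursing at 2 carrying 4'.
Intended log window:
  5: intermediate pair 4, 4
  6: recursing at 4 carrying 0
  7: recursing at 2 carrying 4
  8: stage result 6
Execution walk:
  screen_input([10, 4, 8, 11]) -> 4  [called from merge_totals, line 18]
  shape_report(0, 0) -> 0  [called from shape_report, line 5]
  shape_report(2, 0) -> 0  [called from shape_report, line 5]
  shape_report(4, 0) -> 0  [called from merge_totals, line 21]
  merge_totals([10, 4, 8, 11]) -> 0  [called from main, line 33]
  map_offsets(0, 5) -> 0  [called from main, line 35]
Log origin:
  1: logged in main at line 32
  2: logged in merge_totals at line 17
  3: logged in screen_input at line 8
  4: logged in screen_input at line 13
  5: logged in merge_totals at line 20
  6: logged in shape_report at line 4
  7: logged in shape_report at line 4
  8: logged in main at line 34
  9: logged in map_offsets at line 24
A correct fix: line 5: replace `%` with `+`.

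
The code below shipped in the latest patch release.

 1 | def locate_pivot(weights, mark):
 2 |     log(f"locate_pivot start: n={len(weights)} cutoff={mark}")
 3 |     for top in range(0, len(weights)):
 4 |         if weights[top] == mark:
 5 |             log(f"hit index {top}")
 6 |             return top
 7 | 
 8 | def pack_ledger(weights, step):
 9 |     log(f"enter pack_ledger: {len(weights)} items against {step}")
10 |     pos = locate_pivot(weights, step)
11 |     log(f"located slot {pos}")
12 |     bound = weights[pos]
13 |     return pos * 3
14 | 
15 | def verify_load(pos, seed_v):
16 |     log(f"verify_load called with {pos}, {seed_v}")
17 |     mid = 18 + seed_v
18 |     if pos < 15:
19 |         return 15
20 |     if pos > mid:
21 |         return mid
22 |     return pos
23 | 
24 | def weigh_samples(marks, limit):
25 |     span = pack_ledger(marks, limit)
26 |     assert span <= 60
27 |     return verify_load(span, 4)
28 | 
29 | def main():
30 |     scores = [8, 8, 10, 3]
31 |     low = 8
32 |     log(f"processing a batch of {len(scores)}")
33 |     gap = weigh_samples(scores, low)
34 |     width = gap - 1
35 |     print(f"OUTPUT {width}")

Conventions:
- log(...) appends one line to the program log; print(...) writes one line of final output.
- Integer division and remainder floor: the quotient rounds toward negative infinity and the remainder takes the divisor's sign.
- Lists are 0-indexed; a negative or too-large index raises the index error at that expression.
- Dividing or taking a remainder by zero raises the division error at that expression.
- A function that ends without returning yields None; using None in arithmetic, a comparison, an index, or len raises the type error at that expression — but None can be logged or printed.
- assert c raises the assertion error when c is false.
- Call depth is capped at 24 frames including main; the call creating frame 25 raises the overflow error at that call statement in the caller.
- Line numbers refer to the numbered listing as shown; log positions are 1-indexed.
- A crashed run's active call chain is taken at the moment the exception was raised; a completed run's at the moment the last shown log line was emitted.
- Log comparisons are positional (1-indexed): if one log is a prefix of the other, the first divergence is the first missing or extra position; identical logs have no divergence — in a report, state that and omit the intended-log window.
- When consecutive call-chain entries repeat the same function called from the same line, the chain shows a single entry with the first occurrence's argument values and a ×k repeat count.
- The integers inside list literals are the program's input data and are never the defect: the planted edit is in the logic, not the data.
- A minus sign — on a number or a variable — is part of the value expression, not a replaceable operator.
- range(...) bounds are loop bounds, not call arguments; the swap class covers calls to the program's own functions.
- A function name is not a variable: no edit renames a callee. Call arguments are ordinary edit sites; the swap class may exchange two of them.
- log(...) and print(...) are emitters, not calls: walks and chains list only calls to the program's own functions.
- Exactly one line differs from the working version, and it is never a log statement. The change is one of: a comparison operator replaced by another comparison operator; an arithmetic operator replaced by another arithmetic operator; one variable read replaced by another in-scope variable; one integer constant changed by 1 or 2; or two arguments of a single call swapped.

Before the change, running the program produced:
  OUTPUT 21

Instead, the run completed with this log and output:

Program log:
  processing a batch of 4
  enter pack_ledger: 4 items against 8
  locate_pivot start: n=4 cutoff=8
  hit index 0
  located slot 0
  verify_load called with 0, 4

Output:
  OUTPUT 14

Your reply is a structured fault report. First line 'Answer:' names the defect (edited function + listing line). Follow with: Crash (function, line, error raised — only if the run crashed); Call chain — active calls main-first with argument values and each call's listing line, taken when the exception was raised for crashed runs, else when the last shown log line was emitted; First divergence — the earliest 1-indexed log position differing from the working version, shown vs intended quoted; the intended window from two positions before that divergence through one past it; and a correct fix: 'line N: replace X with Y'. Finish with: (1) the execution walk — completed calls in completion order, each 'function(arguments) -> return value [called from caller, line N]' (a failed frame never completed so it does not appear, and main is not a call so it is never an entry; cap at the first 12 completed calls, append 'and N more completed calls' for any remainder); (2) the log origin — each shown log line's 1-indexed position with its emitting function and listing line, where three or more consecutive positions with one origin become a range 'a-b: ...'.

Answer: the defect is in pack_ledger at line 13.
The tell: The log first diverges at position 6: the faulty run prints 'verify_load called with 0, 4' where the working version prints 'verify_load called with 24, 4'.
Call chain: main -> weigh_samples([8, 8, 10, 3], 8) (called at line 33) -> verify_load(0, 4) (called at line 27).
First divergence: position 6 — shown 'verify_load called with 0, 4', intended 'verify_load called with 24, 4'.
Intended log window:
  4: hit index 0
  5: located slot 0
  6: verify_load called with 24, 4
Execution walk:
  locate_pivot([8, 8, 10, 3], 8) -> 0  [called from pack_ledger, line 10]
  pack_ledger([8, 8, 10, 3], 8) -> 0  [called from weigh_samples, line 25]
  verify_load(0, 4) -> 15  [called from weigh_samples, line 27]
  weigh_samples([8, 8, 10, 3], 8) -> 15  [called from main, line 33]
Origin of each log line:
  1: from main, line 32
  2: from pack_ledger, line 9
  3: from locate_pivot, line 2
  4: from locate_pivot, line 5
  5: from pack_ledger, line 11
  6: from verify_load, line 16
A correct fix: line 13: replace `pos` with `bound`.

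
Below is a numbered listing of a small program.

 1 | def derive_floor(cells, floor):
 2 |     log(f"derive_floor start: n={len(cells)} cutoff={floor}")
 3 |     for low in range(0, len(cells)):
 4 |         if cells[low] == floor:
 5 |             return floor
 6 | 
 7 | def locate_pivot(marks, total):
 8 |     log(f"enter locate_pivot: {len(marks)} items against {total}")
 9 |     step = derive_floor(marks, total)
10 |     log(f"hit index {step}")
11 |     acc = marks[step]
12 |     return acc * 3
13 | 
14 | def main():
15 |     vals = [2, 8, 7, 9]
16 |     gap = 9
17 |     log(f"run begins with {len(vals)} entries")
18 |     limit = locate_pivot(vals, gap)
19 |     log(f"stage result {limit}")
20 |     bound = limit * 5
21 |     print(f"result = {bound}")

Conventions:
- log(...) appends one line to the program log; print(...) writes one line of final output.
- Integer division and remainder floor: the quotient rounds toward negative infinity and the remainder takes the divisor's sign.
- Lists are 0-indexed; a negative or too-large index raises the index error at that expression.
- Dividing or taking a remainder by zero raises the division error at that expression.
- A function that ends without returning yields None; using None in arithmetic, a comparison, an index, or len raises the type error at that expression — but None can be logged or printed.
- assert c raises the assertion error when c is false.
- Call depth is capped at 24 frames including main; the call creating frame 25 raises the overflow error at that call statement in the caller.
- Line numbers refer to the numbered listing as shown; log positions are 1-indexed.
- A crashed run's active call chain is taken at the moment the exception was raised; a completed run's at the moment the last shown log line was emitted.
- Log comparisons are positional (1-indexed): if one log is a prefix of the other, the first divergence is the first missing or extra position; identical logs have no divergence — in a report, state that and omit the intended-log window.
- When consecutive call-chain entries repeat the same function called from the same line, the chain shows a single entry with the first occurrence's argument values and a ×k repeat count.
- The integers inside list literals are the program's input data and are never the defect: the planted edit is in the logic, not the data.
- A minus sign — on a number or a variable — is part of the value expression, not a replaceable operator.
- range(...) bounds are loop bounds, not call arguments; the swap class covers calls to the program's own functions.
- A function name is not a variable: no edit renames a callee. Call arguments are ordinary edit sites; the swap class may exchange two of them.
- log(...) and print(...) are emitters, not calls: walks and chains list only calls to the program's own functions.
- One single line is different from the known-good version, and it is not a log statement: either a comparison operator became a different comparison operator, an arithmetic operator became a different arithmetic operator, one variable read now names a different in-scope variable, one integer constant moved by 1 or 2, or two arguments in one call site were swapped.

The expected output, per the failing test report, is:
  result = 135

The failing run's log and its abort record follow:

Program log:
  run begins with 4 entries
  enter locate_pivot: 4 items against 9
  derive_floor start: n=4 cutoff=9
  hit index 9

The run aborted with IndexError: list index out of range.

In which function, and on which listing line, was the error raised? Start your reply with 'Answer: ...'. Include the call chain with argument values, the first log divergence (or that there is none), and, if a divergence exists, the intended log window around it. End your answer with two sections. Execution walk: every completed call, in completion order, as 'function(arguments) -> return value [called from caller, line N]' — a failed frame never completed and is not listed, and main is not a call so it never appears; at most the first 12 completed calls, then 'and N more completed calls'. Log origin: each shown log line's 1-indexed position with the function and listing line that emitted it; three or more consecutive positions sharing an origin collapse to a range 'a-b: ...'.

Answer: the error was raised in locate_pivot, line 11.
Key fact: The earliest visible damage is log position 4 — 'hit index 9' rather than the intended 'hit index 3'.
Call chain: main -> locate_pivot([2, 8, 7, 9], 9) (called at line 18).
First divergence: position 4; shown 'hit index 9' vs intended 'hit index 3'.
Intended log window:
  2: enter locate_pivot: 4 items against 9
  3: derive_floor start: n=4 cutoff=9
  4: hit index 3
  5: stage result 27
Execution walk:
  derive_floor([2, 8, 7, 9], 9) -> 9  [called from locate_pivot, line 9]
Log origins:
  1 — main, line 17
  2 — locate_pivot, line 8
  3 — derive_floor, line 2
  4 — locate_pivot, line 10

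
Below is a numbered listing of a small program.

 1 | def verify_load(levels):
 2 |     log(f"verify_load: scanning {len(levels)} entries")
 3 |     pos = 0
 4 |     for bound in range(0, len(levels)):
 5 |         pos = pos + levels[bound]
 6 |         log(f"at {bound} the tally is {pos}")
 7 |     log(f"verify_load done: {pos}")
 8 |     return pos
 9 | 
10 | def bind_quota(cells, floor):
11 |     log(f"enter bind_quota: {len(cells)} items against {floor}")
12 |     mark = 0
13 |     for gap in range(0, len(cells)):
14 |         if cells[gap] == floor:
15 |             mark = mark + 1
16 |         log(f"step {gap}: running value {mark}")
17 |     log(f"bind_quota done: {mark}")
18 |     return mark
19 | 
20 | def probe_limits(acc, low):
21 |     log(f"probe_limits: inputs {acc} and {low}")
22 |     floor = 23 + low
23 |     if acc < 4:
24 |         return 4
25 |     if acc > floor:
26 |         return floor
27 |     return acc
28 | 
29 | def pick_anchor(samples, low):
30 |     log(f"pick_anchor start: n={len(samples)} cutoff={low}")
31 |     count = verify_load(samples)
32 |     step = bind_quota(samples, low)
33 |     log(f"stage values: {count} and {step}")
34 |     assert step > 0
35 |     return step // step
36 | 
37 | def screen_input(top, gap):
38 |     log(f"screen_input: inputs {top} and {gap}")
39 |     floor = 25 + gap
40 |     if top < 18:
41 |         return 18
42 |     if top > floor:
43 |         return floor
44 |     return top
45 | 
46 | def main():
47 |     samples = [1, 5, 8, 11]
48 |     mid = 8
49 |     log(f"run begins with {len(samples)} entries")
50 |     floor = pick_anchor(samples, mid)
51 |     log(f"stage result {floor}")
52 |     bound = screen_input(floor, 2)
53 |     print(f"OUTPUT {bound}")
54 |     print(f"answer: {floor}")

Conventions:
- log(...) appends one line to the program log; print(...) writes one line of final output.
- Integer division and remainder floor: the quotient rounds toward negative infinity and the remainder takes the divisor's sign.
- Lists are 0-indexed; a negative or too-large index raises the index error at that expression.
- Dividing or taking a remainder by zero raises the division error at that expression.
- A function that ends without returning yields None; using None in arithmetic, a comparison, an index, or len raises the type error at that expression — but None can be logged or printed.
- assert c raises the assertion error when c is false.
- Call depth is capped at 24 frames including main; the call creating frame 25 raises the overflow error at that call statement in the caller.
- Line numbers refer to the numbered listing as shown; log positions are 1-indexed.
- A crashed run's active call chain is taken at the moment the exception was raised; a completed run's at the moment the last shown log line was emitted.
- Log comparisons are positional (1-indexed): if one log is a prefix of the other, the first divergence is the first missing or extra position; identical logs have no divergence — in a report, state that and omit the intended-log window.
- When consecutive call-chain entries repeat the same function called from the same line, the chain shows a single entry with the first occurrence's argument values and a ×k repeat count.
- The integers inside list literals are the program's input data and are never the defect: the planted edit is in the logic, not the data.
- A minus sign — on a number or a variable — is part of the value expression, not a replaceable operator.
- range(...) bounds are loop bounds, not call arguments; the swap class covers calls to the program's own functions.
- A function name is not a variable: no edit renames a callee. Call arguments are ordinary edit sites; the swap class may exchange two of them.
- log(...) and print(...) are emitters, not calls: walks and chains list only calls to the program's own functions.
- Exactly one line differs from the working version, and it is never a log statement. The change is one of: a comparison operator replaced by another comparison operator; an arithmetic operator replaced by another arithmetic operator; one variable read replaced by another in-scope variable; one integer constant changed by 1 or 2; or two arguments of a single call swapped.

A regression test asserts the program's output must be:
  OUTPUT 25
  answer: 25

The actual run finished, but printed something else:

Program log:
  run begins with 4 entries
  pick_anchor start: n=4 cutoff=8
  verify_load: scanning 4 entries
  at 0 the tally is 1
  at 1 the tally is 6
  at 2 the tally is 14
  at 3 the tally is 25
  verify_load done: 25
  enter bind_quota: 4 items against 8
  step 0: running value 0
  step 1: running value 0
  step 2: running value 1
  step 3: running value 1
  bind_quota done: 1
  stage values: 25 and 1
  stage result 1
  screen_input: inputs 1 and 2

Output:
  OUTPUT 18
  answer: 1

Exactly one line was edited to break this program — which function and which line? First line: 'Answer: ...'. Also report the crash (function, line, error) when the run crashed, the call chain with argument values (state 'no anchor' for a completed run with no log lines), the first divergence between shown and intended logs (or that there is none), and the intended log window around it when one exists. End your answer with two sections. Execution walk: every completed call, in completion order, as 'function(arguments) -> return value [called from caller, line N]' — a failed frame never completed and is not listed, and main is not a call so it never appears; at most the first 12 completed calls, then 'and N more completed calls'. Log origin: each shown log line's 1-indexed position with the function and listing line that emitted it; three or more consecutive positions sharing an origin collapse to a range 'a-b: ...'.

Answer: the defect is in pick_anchor at line 35.
Core observation: Everything matches until log position 16, which reads 'stage result 1' in place of 'stage result 25'.
Call chain: main -> screen_input(1, 2) (called at line 52).
First divergence: position 16 — shown 'stage result 1', intended 'stage result 25'.
Intended log window:
  14: bind_quota done: 1
  15: stage values: 25 and 1
  16: stage result 25
  17: screen_input: inputs 25 and 2
Execution walk:
  verify_load([1, 5, 8, 11]) -> 25  [called from pick_anchor, line 31]
  bind_quota([1, 5, 8, 11], 8) -> 1  [called from pick_anchor, line 32]
  pick_anchor([1, 5, 8, 11], 8) -> 1  [called from main, line 50]
  screen_input(1, 2) -> 18  [called from main, line 52]
Origin of each log line:
  1 — main, line 49
  2 — pick_anchor, line 30
  3 — verify_load, line 2
  4-7 — verify_load, line 6
  8 — verify_load, line 7
  9 — bind_quota, line 11
  10-13 — bind_quota, line 16
  14 — bind_quota, line 17
  15 — pick_anchor, line 33
  16 — main, line 51
  17 — screen_input, line 38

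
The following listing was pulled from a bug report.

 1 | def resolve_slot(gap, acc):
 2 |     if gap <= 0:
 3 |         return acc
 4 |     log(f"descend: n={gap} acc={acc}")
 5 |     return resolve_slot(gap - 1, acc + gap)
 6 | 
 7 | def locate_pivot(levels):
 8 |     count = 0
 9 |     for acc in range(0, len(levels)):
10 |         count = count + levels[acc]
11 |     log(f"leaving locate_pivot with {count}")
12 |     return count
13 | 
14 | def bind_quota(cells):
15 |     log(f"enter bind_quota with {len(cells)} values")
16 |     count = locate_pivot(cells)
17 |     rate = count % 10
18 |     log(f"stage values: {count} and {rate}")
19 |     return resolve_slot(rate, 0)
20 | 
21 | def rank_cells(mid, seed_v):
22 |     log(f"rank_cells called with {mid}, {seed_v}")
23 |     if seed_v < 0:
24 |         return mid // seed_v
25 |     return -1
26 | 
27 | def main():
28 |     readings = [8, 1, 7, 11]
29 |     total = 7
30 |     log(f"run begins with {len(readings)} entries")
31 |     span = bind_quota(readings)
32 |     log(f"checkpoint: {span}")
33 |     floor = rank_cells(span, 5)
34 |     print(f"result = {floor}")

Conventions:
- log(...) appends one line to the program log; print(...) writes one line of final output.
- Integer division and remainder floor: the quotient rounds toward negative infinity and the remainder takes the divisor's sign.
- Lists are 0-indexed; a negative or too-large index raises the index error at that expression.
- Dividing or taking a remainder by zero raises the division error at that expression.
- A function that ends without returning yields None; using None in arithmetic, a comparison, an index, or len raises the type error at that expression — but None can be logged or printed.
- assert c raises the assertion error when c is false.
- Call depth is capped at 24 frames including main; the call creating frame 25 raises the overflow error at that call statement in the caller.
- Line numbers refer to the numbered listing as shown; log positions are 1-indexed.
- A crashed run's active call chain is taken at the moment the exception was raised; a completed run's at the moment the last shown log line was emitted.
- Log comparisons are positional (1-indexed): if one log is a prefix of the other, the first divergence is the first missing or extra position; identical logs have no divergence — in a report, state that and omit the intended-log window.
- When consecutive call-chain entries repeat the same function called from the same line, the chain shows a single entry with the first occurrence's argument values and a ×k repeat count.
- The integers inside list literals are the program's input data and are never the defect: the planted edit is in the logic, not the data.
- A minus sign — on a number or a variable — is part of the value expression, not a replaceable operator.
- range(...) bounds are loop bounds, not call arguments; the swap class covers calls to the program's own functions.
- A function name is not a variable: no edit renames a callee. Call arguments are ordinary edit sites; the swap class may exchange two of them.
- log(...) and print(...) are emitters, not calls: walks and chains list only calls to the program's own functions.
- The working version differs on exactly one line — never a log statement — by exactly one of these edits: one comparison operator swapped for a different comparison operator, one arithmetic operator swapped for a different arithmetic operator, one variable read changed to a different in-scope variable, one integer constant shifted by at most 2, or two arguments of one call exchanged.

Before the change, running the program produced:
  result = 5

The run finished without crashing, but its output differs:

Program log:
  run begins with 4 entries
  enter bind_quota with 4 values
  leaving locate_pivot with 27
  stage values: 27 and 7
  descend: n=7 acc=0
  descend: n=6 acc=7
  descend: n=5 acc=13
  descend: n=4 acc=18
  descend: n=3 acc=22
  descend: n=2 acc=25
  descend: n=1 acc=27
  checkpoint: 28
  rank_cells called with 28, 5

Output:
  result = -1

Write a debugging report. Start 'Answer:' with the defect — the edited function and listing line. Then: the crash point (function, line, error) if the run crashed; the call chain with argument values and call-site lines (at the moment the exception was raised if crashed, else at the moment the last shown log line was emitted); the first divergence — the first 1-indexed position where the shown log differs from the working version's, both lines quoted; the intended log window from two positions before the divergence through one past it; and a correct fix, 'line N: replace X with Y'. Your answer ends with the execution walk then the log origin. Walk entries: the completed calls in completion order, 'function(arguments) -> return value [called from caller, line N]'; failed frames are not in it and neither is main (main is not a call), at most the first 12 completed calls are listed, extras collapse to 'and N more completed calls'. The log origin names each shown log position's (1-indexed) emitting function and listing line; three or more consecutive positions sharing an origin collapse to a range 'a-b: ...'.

Answer: the defect is in rank_cells at line 23.
Key observation: The two runs log identically and part ways only at the printed values.
Call chain: main -> rank_cells(28, 5) (called at line 33).
First divergence: there is none — every log position agrees.
Execution walk:
  locate_pivot([8, 1, 7, 11]) -> 27  [called from bind_quota, line 16]
  resolve_slot(0, 28) -> 28  [called from resolve_slot, line 5]
  resolve_slot(1, 27) -> 28  [called from resolve_slot, line 5]
  resolve_slot(2, 25) -> 28  [called from resolve_slot, line 5]
  resolve_slot(3, 22) -> 28  [called from resolve_slot, line 5]
  resolve_slot(4, 18) -> 28  [called from resolve_slot, line 5]
  resolve_slot(5, 13) -> 28  [called from resolve_slot, line 5]
  resolve_slot(6, 7) -> 28  [called from resolve_slot, line 5]
  resolve_slot(7, 0) -> 28  [called from bind_quota, line 19]
  bind_quota([8, 1, 7, 11]) -> 28  [called from main, line 31]
  rank_cells(28, 5) -> -1  [called from main, line 33]
Log origin:
  1: from main, line 30
  2: from bind_quota, line 15
  3: from locate_pivot, line 11
  4: from bind_quota, line 18
  5-11: from resolve_slot, line 4
  12: from main, line 32
  13: from rank_cells, line 22
A correct fix: line 23: replace `<` with `!=`.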